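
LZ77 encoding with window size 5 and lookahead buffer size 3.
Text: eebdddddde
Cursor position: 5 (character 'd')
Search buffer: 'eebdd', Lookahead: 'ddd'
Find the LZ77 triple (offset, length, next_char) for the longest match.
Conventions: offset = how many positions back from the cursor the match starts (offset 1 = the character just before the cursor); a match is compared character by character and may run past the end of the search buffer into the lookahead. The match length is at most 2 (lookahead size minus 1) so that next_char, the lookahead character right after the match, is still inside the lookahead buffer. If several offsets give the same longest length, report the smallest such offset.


Try each offset into the search buffer:
  offset=1 (pos 4, char 'd'): match length 2
  offset=2 (pos 3, char 'd'): match length 2
  offset=3 (pos 2, char 'b'): match length 0
  offset=4 (pos 1, char 'e'): match length 0
  offset=5 (pos 0, char 'e'): match length 0
Longest match has length 2, found at offsets 1, 2; take the smallest, offset 1.
next_char = character at position 5 + 2 = 7 -> 'd'

Best match: offset=1, length=2 (matching 'dd' starting at position 4)
LZ77 triple: (1, 2, 'd')


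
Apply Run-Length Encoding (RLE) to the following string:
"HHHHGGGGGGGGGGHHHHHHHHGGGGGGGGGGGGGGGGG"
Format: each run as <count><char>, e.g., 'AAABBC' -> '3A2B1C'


Scanning runs left to right:
  i=0: run of 'H' x 4 -> '4H'
  i=4: run of 'G' x 10 -> '10G'
  i=14: run of 'H' x 8 -> '8H'
  i=22: run of 'G' x 17 -> '17G'

RLE = 4H10G8H17G


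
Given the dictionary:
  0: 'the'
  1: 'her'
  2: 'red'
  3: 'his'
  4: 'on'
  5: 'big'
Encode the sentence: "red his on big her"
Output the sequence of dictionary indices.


Look up each word in the dictionary:
  'red' -> 2
  'his' -> 3
  'on' -> 4
  'big' -> 5
  'her' -> 1

Encoded: [2, 3, 4, 5, 1]


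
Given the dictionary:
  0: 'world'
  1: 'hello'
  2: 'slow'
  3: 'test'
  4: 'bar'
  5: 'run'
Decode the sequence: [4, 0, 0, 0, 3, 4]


Look up each index in the dictionary:
  4 -> 'bar'
  0 -> 'world'
  0 -> 'world'
  0 -> 'world'
  3 -> 'test'
  4 -> 'bar'

Decoded: "bar world world world test bar"


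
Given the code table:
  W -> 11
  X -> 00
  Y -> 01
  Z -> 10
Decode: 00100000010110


Decoding:
00 -> X
10 -> Z
00 -> X
00 -> X
01 -> Y
01 -> Y
10 -> Z


Result: XZXXYYZ


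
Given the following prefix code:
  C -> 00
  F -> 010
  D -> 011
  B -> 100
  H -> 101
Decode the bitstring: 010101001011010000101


Decoding step by step:
Bits 010 -> F
Bits 101 -> H
Bits 00 -> C
Bits 101 -> H
Bits 101 -> H
Bits 00 -> C
Bits 00 -> C
Bits 101 -> H


Decoded message: FHCHHCCH


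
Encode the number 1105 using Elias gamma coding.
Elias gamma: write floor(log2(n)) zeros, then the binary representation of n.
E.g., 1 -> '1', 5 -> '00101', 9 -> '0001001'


num_bits = floor(log2(1105)) + 1 = 11
leading_zeros = num_bits - 1 = 10
binary(1105) = 10001010001

Elias gamma(1105) = '0000000000' + '10001010001' = 000000000010001010001 (21 bits)


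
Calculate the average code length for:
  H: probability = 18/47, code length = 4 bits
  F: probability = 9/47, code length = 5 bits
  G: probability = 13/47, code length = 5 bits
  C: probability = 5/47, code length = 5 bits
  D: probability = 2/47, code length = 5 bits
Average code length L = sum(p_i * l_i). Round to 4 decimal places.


Weighted contributions p_i * l_i:
  H: (18/47) * 4 = 72/47
  F: (9/47) * 5 = 45/47
  G: (13/47) * 5 = 65/47
  C: (5/47) * 5 = 25/47
  D: (2/47) * 5 = 10/47
Sum = (72 + 45 + 65 + 25 + 10)/47 = 217/47

L = 217/47 = 4.6170 bits/symbol


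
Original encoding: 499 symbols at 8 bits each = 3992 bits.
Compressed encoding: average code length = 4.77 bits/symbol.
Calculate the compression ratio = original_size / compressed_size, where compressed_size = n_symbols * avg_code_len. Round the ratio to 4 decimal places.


original_size = n_symbols * orig_bits = 499 * 8 = 3992 bits
compressed_size = n_symbols * avg_code_len = 499 * 4.77 = 2380.23 bits
ratio = original_size / compressed_size = 3992 / 2380.23 = 1.6771

Compression ratio = 1.6771


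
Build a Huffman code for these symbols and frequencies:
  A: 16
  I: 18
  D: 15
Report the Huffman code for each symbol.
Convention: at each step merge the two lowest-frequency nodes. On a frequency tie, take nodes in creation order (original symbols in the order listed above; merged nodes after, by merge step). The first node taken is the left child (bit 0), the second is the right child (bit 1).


Huffman tree construction:
Step 1: Merge D(15) + A(16) = 31
Step 2: Merge I(18) + (D+A)(31) = 49
Read each symbol's code off the tree from the root (left child = 0, right child = 1).

Codes:
  A: 11 (length 2)
  I: 0 (length 1)
  D: 10 (length 2)
Average code length: 80/49 = 1.6327 bits/symbol


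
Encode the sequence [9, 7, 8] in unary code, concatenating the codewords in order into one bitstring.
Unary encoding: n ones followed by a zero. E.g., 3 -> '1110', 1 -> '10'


Encode each number as n ones followed by a terminating 0:
  9 -> 1111111110 (10 bits)
  7 -> 11111110 (8 bits)
  8 -> 111111110 (9 bits)
Total length = 10 + 8 + 9 = 27 bits.

Unary([9, 7, 8]) = 111111111011111110111111110 (27 bits)


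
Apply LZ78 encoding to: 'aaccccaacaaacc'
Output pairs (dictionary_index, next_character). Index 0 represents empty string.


LZ78 encoding steps:
Dictionary: {0: ''}
Step 1: w='' (idx 0), next='a' -> output (0, 'a'), add 'a' as idx 1
Step 2: w='a' (idx 1), next='c' -> output (1, 'c'), add 'ac' as idx 2
Step 3: w='' (idx 0), next='c' -> output (0, 'c'), add 'c' as idx 3
Step 4: w='c' (idx 3), next='c' -> output (3, 'c'), add 'cc' as idx 4
Step 5: w='a' (idx 1), next='a' -> output (1, 'a'), add 'aa' as idx 5
Step 6: w='c' (idx 3), next='a' -> output (3, 'a'), add 'ca' as idx 6
Step 7: w='aa' (idx 5), next='c' -> output (5, 'c'), add 'aac' as idx 7
Step 8: w='c' (idx 3), end of input -> output (3, '')


Encoded: [(0, 'a'), (1, 'c'), (0, 'c'), (3, 'c'), (1, 'a'), (3, 'a'), (5, 'c'), (3, '')]


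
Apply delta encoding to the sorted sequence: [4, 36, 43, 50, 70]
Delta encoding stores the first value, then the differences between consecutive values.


First value: 4
Deltas:
  36 - 4 = 32
  43 - 36 = 7
  50 - 43 = 7
  70 - 50 = 20


Delta encoded: [4, 32, 7, 7, 20]


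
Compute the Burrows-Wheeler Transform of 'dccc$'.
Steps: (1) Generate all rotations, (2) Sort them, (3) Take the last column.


Rotations (sorted):
  0: $dccc -> last char: c
  1: c$dcc -> last char: c
  2: cc$dc -> last char: c
  3: ccc$d -> last char: d
  4: dccc$ -> last char: $


BWT = cccd$


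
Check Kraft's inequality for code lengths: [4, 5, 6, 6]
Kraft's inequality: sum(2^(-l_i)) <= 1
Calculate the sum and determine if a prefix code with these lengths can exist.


Sum = 2^(-4) + 2^(-5) + 2^(-6) + 2^(-6)
    = 0.0625 + 0.03125 + 0.015625 + 0.015625
    = 8/64 = 0.125
Since 0.125 <= 1, Kraft's inequality IS satisfied.
A prefix code with these lengths CAN exist.

Kraft sum = 0.125. Satisfied.


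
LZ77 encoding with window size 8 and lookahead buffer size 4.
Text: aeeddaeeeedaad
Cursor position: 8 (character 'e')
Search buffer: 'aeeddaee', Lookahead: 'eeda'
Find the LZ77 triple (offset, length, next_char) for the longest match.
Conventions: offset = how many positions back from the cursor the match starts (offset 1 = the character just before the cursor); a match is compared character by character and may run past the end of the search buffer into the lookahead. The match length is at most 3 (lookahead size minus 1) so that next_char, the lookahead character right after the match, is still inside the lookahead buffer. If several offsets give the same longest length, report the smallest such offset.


Try each offset into the search buffer:
  offset=1 (pos 7, char 'e'): match length 2
  offset=2 (pos 6, char 'e'): match length 2
  offset=3 (pos 5, char 'a'): match length 0
  offset=4 (pos 4, char 'd'): match length 0
  offset=5 (pos 3, char 'd'): match length 0
  offset=6 (pos 2, char 'e'): match length 1
  offset=7 (pos 1, char 'e'): match length 3
  offset=8 (pos 0, char 'a'): match length 0
Longest match has length 3 at offset 7.
next_char = character at position 8 + 3 = 11 -> 'a'

Best match: offset=7, length=3 (matching 'eed' starting at position 1)
LZ77 triple: (7, 3, 'a')


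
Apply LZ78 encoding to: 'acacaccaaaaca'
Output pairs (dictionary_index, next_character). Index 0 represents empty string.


LZ78 encoding steps:
Dictionary: {0: ''}
Step 1: w='' (idx 0), next='a' -> output (0, 'a'), add 'a' as idx 1
Step 2: w='' (idx 0), next='c' -> output (0, 'c'), add 'c' as idx 2
Step 3: w='a' (idx 1), next='c' -> output (1, 'c'), add 'ac' as idx 3
Step 4: w='ac' (idx 3), next='c' -> output (3, 'c'), add 'acc' as idx 4
Step 5: w='a' (idx 1), next='a' -> output (1, 'a'), add 'aa' as idx 5
Step 6: w='aa' (idx 5), next='c' -> output (5, 'c'), add 'aac' as idx 6
Step 7: w='a' (idx 1), end of input -> output (1, '')


Encoded: [(0, 'a'), (0, 'c'), (1, 'c'), (3, 'c'), (1, 'a'), (5, 'c'), (1, '')]


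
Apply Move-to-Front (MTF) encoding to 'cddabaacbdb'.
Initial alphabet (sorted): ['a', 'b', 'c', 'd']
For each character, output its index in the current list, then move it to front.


MTF encoding:
'c': index 2 in ['a', 'b', 'c', 'd'] -> ['c', 'a', 'b', 'd']
'd': index 3 in ['c', 'a', 'b', 'd'] -> ['d', 'c', 'a', 'b']
'd': index 0 in ['d', 'c', 'a', 'b'] -> ['d', 'c', 'a', 'b']
'a': index 2 in ['d', 'c', 'a', 'b'] -> ['a', 'd', 'c', 'b']
'b': index 3 in ['a', 'd', 'c', 'b'] -> ['b', 'a', 'd', 'c']
'a': index 1 in ['b', 'a', 'd', 'c'] -> ['a', 'b', 'd', 'c']
'a': index 0 in ['a', 'b', 'd', 'c'] -> ['a', 'b', 'd', 'c']
'c': index 3 in ['a', 'b', 'd', 'c'] -> ['c', 'a', 'b', 'd']
'b': index 2 in ['c', 'a', 'b', 'd'] -> ['b', 'c', 'a', 'd']
'd': index 3 in ['b', 'c', 'a', 'd'] -> ['d', 'b', 'c', 'a']
'b': index 1 in ['d', 'b', 'c', 'a'] -> ['b', 'd', 'c', 'a']


Output: [2, 3, 0, 2, 3, 1, 0, 3, 2, 3, 1]


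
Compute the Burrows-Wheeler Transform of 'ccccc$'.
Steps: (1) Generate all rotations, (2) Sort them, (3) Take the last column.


Rotations (sorted):
  0: $ccccc -> last char: c
  1: c$cccc -> last char: c
  2: cc$ccc -> last char: c
  3: ccc$cc -> last char: c
  4: cccc$c -> last char: c
  5: ccccc$ -> last char: $


BWT = ccccc$


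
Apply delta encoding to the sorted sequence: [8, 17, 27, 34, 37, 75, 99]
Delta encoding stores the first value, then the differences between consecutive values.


First value: 8
Deltas:
  17 - 8 = 9
  27 - 17 = 10
  34 - 27 = 7
  37 - 34 = 3
  75 - 37 = 38
  99 - 75 = 24


Delta encoded: [8, 9, 10, 7, 3, 38, 24]


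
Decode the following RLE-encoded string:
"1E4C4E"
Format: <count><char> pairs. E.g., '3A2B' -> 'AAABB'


Expanding each <count><char> pair:
  1E -> 'E'
  4C -> 'CCCC'
  4E -> 'EEEE'

Decoded = ECCCCEEEE


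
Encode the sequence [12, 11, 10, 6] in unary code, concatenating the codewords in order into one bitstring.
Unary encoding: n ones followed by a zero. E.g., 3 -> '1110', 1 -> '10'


Encode each number as n ones followed by a terminating 0:
  12 -> 1111111111110 (13 bits)
  11 -> 111111111110 (12 bits)
  10 -> 11111111110 (11 bits)
  6 -> 1111110 (7 bits)
Total length = 13 + 12 + 11 + 7 = 43 bits.

Unary([12, 11, 10, 6]) = 1111111111110111111111110111111111101111110 (43 bits)


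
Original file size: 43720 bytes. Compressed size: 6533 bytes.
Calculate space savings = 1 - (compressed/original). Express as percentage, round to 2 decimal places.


ratio = compressed/original = 6533/43720 = 0.149428
savings = 1 - ratio = 1 - 0.149428 = 0.850572
as a percentage: 0.850572 * 100 = 85.06%

Space savings = 1 - 6533/43720 = 85.06%


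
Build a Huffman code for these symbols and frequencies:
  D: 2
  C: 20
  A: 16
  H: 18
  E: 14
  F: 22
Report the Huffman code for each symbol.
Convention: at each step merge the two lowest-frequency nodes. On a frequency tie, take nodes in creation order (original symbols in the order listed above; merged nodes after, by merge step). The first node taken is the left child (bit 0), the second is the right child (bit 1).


Huffman tree construction:
Step 1: Merge D(2) + E(14) = 16
Step 2: Merge A(16) + (D+E)(16) = 32
Step 3: Merge H(18) + C(20) = 38
Step 4: Merge F(22) + (A+(D+E))(32) = 54
Step 5: Merge (H+C)(38) + (F+(A+(D+E)))(54) = 92
Read each symbol's code off the tree from the root (left child = 0, right child = 1).

Codes:
  D: 1110 (length 4)
  C: 01 (length 2)
  A: 110 (length 3)
  H: 00 (length 2)
  E: 1111 (length 4)
  F: 10 (length 2)
Average code length: 232/92 = 2.5217 bits/symbol


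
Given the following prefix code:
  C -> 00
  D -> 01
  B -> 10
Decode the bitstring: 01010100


Decoding step by step:
Bits 01 -> D
Bits 01 -> D
Bits 01 -> D
Bits 00 -> C


Decoded message: DDDC


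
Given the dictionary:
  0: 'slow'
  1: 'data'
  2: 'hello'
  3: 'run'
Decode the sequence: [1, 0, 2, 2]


Look up each index in the dictionary:
  1 -> 'data'
  0 -> 'slow'
  2 -> 'hello'
  2 -> 'hello'

Decoded: "data slow hello hello"


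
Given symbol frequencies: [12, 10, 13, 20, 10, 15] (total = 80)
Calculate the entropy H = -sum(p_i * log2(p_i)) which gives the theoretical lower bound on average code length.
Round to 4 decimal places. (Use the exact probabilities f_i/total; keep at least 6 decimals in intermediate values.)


Per-symbol terms -p_i * log2(p_i) with p_i = f_i/80:
  p = 12/80 = 0.150000: log2(p) = -2.736966, -p*log2(p) = 0.410545
  p = 10/80 = 0.125000: log2(p) = -3.000000, -p*log2(p) = 0.375000
  p = 13/80 = 0.162500: log2(p) = -2.621488, -p*log2(p) = 0.425992
  p = 20/80 = 0.250000: log2(p) = -2.000000, -p*log2(p) = 0.500000
  p = 10/80 = 0.125000: log2(p) = -3.000000, -p*log2(p) = 0.375000
  p = 15/80 = 0.187500: log2(p) = -2.415037, -p*log2(p) = 0.452820
H = 0.410545 + 0.375000 + 0.425992 + 0.500000 + 0.375000 + 0.452820 = 2.539357

H = 2.5394 bits/symbol


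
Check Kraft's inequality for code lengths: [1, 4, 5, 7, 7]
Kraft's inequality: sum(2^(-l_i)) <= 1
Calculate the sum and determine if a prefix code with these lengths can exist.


Sum = 2^(-1) + 2^(-4) + 2^(-5) + 2^(-7) + 2^(-7)
    = 0.5 + 0.0625 + 0.03125 + 0.0078125 + 0.0078125
    = 78/128 = 0.609375
Since 0.609375 <= 1, Kraft's inequality IS satisfied.
A prefix code with these lengths CAN exist.

Kraft sum = 0.609375. Satisfied.


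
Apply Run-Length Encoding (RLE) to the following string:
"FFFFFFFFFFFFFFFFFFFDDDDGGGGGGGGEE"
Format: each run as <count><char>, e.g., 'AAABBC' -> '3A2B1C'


Scanning runs left to right:
  i=0: run of 'F' x 19 -> '19F'
  i=19: run of 'D' x 4 -> '4D'
  i=23: run of 'G' x 8 -> '8G'
  i=31: run of 'E' x 2 -> '2E'

RLE = 19F4D8G2E


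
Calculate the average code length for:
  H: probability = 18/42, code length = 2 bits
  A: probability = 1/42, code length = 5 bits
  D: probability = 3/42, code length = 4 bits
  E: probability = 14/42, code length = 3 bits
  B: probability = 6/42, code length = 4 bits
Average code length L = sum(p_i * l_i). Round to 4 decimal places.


Weighted contributions p_i * l_i:
  H: (18/42) * 2 = 36/42
  A: (1/42) * 5 = 5/42
  D: (3/42) * 4 = 12/42
  E: (14/42) * 3 = 42/42
  B: (6/42) * 4 = 24/42
Sum = (36 + 5 + 12 + 42 + 24)/42 = 119/42

L = 119/42 = 2.8333 bits/symbol


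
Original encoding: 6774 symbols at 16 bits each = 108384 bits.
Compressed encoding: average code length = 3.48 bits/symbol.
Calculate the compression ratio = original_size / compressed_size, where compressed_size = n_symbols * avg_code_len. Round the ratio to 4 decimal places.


original_size = n_symbols * orig_bits = 6774 * 16 = 108384 bits
compressed_size = n_symbols * avg_code_len = 6774 * 3.48 = 23573.52 bits
ratio = original_size / compressed_size = 108384 / 23573.52 = 4.5977

Compression ratio = 4.5977


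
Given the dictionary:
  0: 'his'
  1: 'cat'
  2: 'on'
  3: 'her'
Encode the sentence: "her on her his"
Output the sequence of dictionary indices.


Look up each word in the dictionary:
  'her' -> 3
  'on' -> 2
  'her' -> 3
  'his' -> 0

Encoded: [3, 2, 3, 0]


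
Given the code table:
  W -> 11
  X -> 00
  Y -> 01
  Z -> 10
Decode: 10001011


Decoding:
10 -> Z
00 -> X
10 -> Z
11 -> W


Result: ZXZW


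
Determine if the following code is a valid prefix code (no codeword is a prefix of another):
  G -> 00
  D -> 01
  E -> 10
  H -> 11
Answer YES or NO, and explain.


Checking each pair (does one codeword prefix another?):
  G='00' vs D='01': no prefix
  G='00' vs E='10': no prefix
  G='00' vs H='11': no prefix
  D='01' vs G='00': no prefix
  D='01' vs E='10': no prefix
  D='01' vs H='11': no prefix
  E='10' vs G='00': no prefix
  E='10' vs D='01': no prefix
  E='10' vs H='11': no prefix
  H='11' vs G='00': no prefix
  H='11' vs D='01': no prefix
  H='11' vs E='10': no prefix
No violation found over all pairs.

YES -- this is a valid prefix code. No codeword is a prefix of any other codeword.


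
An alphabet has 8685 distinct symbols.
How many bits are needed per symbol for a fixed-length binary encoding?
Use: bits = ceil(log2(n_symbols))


log2(8685) = 13.0843
Bracket: 2^13 = 8192 < 8685 <= 2^14 = 16384
So ceil(log2(8685)) = 14

bits = ceil(log2(8685)) = ceil(13.0843) = 14 bits


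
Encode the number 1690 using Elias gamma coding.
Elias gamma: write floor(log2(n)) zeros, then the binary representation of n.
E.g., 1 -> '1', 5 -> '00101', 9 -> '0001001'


num_bits = floor(log2(1690)) + 1 = 11
leading_zeros = num_bits - 1 = 10
binary(1690) = 11010011010

Elias gamma(1690) = '0000000000' + '11010011010' = 000000000011010011010 (21 bits)


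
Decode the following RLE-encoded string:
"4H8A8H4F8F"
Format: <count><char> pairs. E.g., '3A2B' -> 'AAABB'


Expanding each <count><char> pair:
  4H -> 'HHHH'
  8A -> 'AAAAAAAA'
  8H -> 'HHHHHHHH'
  4F -> 'FFFF'
  8F -> 'FFFFFFFF'

Decoded = HHHHAAAAAAAAHHHHHHHHFFFFFFFFFFFF


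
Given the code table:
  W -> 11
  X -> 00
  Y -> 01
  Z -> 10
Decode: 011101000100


Decoding:
01 -> Y
11 -> W
01 -> Y
00 -> X
01 -> Y
00 -> X


Result: YWYXYX


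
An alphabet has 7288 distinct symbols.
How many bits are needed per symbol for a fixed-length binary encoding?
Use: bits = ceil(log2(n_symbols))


log2(7288) = 12.8313
Bracket: 2^12 = 4096 < 7288 <= 2^13 = 8192
So ceil(log2(7288)) = 13

bits = ceil(log2(7288)) = ceil(12.8313) = 13 bits


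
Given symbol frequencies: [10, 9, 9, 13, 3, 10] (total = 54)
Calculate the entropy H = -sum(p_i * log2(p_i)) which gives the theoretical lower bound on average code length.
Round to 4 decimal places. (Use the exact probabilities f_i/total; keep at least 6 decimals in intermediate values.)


Per-symbol terms -p_i * log2(p_i) with p_i = f_i/54:
  p = 10/54 = 0.185185: log2(p) = -2.432959, -p*log2(p) = 0.450548
  p = 9/54 = 0.166667: log2(p) = -2.584963, -p*log2(p) = 0.430827
  p = 9/54 = 0.166667: log2(p) = -2.584963, -p*log2(p) = 0.430827
  p = 13/54 = 0.240741: log2(p) = -2.054448, -p*log2(p) = 0.494589
  p = 3/54 = 0.055556: log2(p) = -4.169925, -p*log2(p) = 0.231663
  p = 10/54 = 0.185185: log2(p) = -2.432959, -p*log2(p) = 0.450548
H = 0.450548 + 0.430827 + 0.430827 + 0.494589 + 0.231663 + 0.450548 = 2.489002

H = 2.489 bits/symbol


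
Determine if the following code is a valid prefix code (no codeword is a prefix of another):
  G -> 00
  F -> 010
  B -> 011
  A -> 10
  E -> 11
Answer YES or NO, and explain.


Checking each pair (does one codeword prefix another?):
  G='00' vs F='010': no prefix
  G='00' vs B='011': no prefix
  G='00' vs A='10': no prefix
  G='00' vs E='11': no prefix
  F='010' vs G='00': no prefix
  F='010' vs B='011': no prefix
  F='010' vs A='10': no prefix
  F='010' vs E='11': no prefix
  B='011' vs G='00': no prefix
  B='011' vs F='010': no prefix
  B='011' vs A='10': no prefix
  B='011' vs E='11': no prefix
  A='10' vs G='00': no prefix
  A='10' vs F='010': no prefix
  A='10' vs B='011': no prefix
  A='10' vs E='11': no prefix
  E='11' vs G='00': no prefix
  E='11' vs F='010': no prefix
  E='11' vs B='011': no prefix
  E='11' vs A='10': no prefix
No violation found over all pairs.

YES -- this is a valid prefix code. No codeword is a prefix of any other codeword.


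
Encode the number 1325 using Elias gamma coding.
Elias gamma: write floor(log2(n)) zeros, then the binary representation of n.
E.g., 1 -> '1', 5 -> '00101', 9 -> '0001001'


num_bits = floor(log2(1325)) + 1 = 11
leading_zeros = num_bits - 1 = 10
binary(1325) = 10100101101

Elias gamma(1325) = '0000000000' + '10100101101' = 000000000010100101101 (21 bits)


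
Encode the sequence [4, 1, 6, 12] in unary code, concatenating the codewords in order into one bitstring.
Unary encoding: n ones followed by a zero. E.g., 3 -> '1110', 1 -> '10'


Encode each number as n ones followed by a terminating 0:
  4 -> 11110 (5 bits)
  1 -> 10 (2 bits)
  6 -> 1111110 (7 bits)
  12 -> 1111111111110 (13 bits)
Total length = 5 + 2 + 7 + 13 = 27 bits.

Unary([4, 1, 6, 12]) = 111101011111101111111111110 (27 bits)


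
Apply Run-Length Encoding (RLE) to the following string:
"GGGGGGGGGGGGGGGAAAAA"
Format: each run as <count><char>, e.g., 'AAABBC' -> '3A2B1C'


Scanning runs left to right:
  i=0: run of 'G' x 15 -> '15G'
  i=15: run of 'A' x 5 -> '5A'

RLE = 15G5A


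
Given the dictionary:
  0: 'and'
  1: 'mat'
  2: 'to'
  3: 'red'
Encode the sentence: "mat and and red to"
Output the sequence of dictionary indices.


Look up each word in the dictionary:
  'mat' -> 1
  'and' -> 0
  'and' -> 0
  'red' -> 3
  'to' -> 2

Encoded: [1, 0, 0, 3, 2]


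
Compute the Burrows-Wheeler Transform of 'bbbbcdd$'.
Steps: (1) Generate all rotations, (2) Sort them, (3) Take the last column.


Rotations (sorted):
  0: $bbbbcdd -> last char: d
  1: bbbbcdd$ -> last char: $
  2: bbbcdd$b -> last char: b
  3: bbcdd$bb -> last char: b
  4: bcdd$bbb -> last char: b
  5: cdd$bbbb -> last char: b
  6: d$bbbbcd -> last char: d
  7: dd$bbbbc -> last char: c


BWT = d$bbbbdc


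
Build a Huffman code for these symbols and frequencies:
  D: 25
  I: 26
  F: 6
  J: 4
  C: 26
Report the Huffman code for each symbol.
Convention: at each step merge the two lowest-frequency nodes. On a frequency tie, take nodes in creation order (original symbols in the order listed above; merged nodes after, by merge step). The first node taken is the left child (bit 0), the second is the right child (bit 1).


Huffman tree construction:
Step 1: Merge J(4) + F(6) = 10
Step 2: Merge (J+F)(10) + D(25) = 35
Step 3: Merge I(26) + C(26) = 52
Step 4: Merge ((J+F)+D)(35) + (I+C)(52) = 87
Read each symbol's code off the tree from the root (left child = 0, right child = 1).

Codes:
  D: 01 (length 2)
  I: 10 (length 2)
  F: 001 (length 3)
  J: 000 (length 3)
  C: 11 (length 2)
Average code length: 184/87 = 2.1149 bits/symbol


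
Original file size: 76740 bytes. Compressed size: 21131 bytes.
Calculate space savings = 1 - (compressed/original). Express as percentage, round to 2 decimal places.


ratio = compressed/original = 21131/76740 = 0.275358
savings = 1 - ratio = 1 - 0.275358 = 0.724642
as a percentage: 0.724642 * 100 = 72.46%

Space savings = 1 - 21131/76740 = 72.46%


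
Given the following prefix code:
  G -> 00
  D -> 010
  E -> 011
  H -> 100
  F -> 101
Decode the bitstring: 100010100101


Decoding step by step:
Bits 100 -> H
Bits 010 -> D
Bits 100 -> H
Bits 101 -> F


Decoded message: HDHF


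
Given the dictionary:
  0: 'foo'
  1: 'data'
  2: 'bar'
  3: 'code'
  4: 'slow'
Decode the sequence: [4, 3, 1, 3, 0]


Look up each index in the dictionary:
  4 -> 'slow'
  3 -> 'code'
  1 -> 'data'
  3 -> 'code'
  0 -> 'foo'

Decoded: "slow code data code foo"


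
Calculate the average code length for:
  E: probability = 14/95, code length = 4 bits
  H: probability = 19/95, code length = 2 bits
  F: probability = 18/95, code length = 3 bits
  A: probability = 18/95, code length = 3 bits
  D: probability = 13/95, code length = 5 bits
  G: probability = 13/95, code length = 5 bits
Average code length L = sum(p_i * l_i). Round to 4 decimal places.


Weighted contributions p_i * l_i:
  E: (14/95) * 4 = 56/95
  H: (19/95) * 2 = 38/95
  F: (18/95) * 3 = 54/95
  A: (18/95) * 3 = 54/95
  D: (13/95) * 5 = 65/95
  G: (13/95) * 5 = 65/95
Sum = (56 + 38 + 54 + 54 + 65 + 65)/95 = 332/95

L = 332/95 = 3.4947 bits/symbol


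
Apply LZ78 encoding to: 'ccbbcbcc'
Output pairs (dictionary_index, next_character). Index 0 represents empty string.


LZ78 encoding steps:
Dictionary: {0: ''}
Step 1: w='' (idx 0), next='c' -> output (0, 'c'), add 'c' as idx 1
Step 2: w='c' (idx 1), next='b' -> output (1, 'b'), add 'cb' as idx 2
Step 3: w='' (idx 0), next='b' -> output (0, 'b'), add 'b' as idx 3
Step 4: w='cb' (idx 2), next='c' -> output (2, 'c'), add 'cbc' as idx 4
Step 5: w='c' (idx 1), end of input -> output (1, '')


Encoded: [(0, 'c'), (1, 'b'), (0, 'b'), (2, 'c'), (1, '')]


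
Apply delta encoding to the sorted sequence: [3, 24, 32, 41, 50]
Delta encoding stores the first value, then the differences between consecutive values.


First value: 3
Deltas:
  24 - 3 = 21
  32 - 24 = 8
  41 - 32 = 9
  50 - 41 = 9


Delta encoded: [3, 21, 8, 9, 9]


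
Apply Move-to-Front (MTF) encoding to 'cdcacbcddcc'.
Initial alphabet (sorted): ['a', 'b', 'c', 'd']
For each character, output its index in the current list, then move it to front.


MTF encoding:
'c': index 2 in ['a', 'b', 'c', 'd'] -> ['c', 'a', 'b', 'd']
'd': index 3 in ['c', 'a', 'b', 'd'] -> ['d', 'c', 'a', 'b']
'c': index 1 in ['d', 'c', 'a', 'b'] -> ['c', 'd', 'a', 'b']
'a': index 2 in ['c', 'd', 'a', 'b'] -> ['a', 'c', 'd', 'b']
'c': index 1 in ['a', 'c', 'd', 'b'] -> ['c', 'a', 'd', 'b']
'b': index 3 in ['c', 'a', 'd', 'b'] -> ['b', 'c', 'a', 'd']
'c': index 1 in ['b', 'c', 'a', 'd'] -> ['c', 'b', 'a', 'd']
'd': index 3 in ['c', 'b', 'a', 'd'] -> ['d', 'c', 'b', 'a']
'd': index 0 in ['d', 'c', 'b', 'a'] -> ['d', 'c', 'b', 'a']
'c': index 1 in ['d', 'c', 'b', 'a'] -> ['c', 'd', 'b', 'a']
'c': index 0 in ['c', 'd', 'b', 'a'] -> ['c', 'd', 'b', 'a']


Output: [2, 3, 1, 2, 1, 3, 1, 3, 0, 1, 0]


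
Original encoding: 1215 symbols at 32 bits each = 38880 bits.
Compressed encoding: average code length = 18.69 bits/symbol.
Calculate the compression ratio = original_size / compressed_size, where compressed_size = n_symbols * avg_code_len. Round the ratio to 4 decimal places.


original_size = n_symbols * orig_bits = 1215 * 32 = 38880 bits
compressed_size = n_symbols * avg_code_len = 1215 * 18.69 = 22708.35 bits
ratio = original_size / compressed_size = 38880 / 22708.35 = 1.7121

Compression ratio = 1.7121


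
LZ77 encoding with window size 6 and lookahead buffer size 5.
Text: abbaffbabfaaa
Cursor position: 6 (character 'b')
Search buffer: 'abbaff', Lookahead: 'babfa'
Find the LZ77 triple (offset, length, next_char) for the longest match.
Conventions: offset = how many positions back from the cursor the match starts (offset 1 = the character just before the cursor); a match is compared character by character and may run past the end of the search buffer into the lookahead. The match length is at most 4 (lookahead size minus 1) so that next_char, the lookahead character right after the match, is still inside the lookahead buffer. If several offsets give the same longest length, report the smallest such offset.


Try each offset into the search buffer:
  offset=1 (pos 5, char 'f'): match length 0
  offset=2 (pos 4, char 'f'): match length 0
  offset=3 (pos 3, char 'a'): match length 0
  offset=4 (pos 2, char 'b'): match length 2
  offset=5 (pos 1, char 'b'): match length 1
  offset=6 (pos 0, char 'a'): match length 0
Longest match has length 2 at offset 4.
next_char = character at position 6 + 2 = 8 -> 'b'

Best match: offset=4, length=2 (matching 'ba' starting at position 2)
LZ77 triple: (4, 2, 'b')


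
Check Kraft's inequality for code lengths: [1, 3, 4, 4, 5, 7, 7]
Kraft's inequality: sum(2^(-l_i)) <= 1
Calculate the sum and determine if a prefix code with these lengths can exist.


Sum = 2^(-1) + 2^(-3) + 2^(-4) + 2^(-4) + 2^(-5) + 2^(-7) + 2^(-7)
    = 0.5 + 0.125 + 0.0625 + 0.0625 + 0.03125 + 0.0078125 + 0.0078125
    = 102/128 = 0.796875
Since 0.796875 <= 1, Kraft's inequality IS satisfied.
A prefix code with these lengths CAN exist.

Kraft sum = 0.796875. Satisfied.


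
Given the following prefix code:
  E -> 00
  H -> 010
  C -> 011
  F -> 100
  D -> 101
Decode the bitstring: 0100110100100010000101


Decoding step by step:
Bits 010 -> H
Bits 011 -> C
Bits 010 -> H
Bits 010 -> H
Bits 00 -> E
Bits 100 -> F
Bits 00 -> E
Bits 101 -> D


Decoded message: HCHHEFED


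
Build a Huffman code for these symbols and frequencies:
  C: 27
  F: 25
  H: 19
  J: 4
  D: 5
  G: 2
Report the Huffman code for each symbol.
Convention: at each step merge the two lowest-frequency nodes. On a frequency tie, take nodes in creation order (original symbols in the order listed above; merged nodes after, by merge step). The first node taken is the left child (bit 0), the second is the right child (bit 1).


Huffman tree construction:
Step 1: Merge G(2) + J(4) = 6
Step 2: Merge D(5) + (G+J)(6) = 11
Step 3: Merge (D+(G+J))(11) + H(19) = 30
Step 4: Merge F(25) + C(27) = 52
Step 5: Merge ((D+(G+J))+H)(30) + (F+C)(52) = 82
Read each symbol's code off the tree from the root (left child = 0, right child = 1).

Codes:
  C: 11 (length 2)
  F: 10 (length 2)
  H: 01 (length 2)
  J: 0011 (length 4)
  D: 000 (length 3)
  G: 0010 (length 4)
Average code length: 181/82 = 2.2073 bits/symbol


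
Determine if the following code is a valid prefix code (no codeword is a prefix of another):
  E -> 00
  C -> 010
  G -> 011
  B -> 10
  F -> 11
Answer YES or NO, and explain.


Checking each pair (does one codeword prefix another?):
  E='00' vs C='010': no prefix
  E='00' vs G='011': no prefix
  E='00' vs B='10': no prefix
  E='00' vs F='11': no prefix
  C='010' vs E='00': no prefix
  C='010' vs G='011': no prefix
  C='010' vs B='10': no prefix
  C='010' vs F='11': no prefix
  G='011' vs E='00': no prefix
  G='011' vs C='010': no prefix
  G='011' vs B='10': no prefix
  G='011' vs F='11': no prefix
  B='10' vs E='00': no prefix
  B='10' vs C='010': no prefix
  B='10' vs G='011': no prefix
  B='10' vs F='11': no prefix
  F='11' vs E='00': no prefix
  F='11' vs C='010': no prefix
  F='11' vs G='011': no prefix
  F='11' vs B='10': no prefix
No violation found over all pairs.

YES -- this is a valid prefix code. No codeword is a prefix of any other codeword.


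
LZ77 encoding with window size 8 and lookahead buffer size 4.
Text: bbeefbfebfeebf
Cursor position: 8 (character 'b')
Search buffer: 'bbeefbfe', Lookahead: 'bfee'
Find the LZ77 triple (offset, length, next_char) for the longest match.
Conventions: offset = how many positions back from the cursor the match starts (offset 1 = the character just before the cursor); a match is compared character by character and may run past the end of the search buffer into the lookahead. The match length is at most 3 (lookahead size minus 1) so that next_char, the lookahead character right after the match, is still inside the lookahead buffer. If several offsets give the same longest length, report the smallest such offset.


Try each offset into the search buffer:
  offset=1 (pos 7, char 'e'): match length 0
  offset=2 (pos 6, char 'f'): match length 0
  offset=3 (pos 5, char 'b'): match length 3
  offset=4 (pos 4, char 'f'): match length 0
  offset=5 (pos 3, char 'e'): match length 0
  offset=6 (pos 2, char 'e'): match length 0
  offset=7 (pos 1, char 'b'): match length 1
  offset=8 (pos 0, char 'b'): match length 1
Longest match has length 3 at offset 3.
next_char = character at position 8 + 3 = 11 -> 'e'

Best match: offset=3, length=3 (matching 'bfe' starting at position 5)
LZ77 triple: (3, 3, 'e')


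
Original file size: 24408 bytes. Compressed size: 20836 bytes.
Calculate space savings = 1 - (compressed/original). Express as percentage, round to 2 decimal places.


ratio = compressed/original = 20836/24408 = 0.853655
savings = 1 - ratio = 1 - 0.853655 = 0.146345
as a percentage: 0.146345 * 100 = 14.63%

Space savings = 1 - 20836/24408 = 14.63%


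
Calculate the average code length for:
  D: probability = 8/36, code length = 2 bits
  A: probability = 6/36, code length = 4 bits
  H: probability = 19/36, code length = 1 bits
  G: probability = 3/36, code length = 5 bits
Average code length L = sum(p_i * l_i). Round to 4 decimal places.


Weighted contributions p_i * l_i:
  D: (8/36) * 2 = 16/36
  A: (6/36) * 4 = 24/36
  H: (19/36) * 1 = 19/36
  G: (3/36) * 5 = 15/36
Sum = (16 + 24 + 19 + 15)/36 = 74/36

L = 74/36 = 2.0556 bits/symbol


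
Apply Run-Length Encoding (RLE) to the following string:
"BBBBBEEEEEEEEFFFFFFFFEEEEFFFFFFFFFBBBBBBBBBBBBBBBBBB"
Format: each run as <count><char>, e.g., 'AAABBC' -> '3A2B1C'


Scanning runs left to right:
  i=0: run of 'B' x 5 -> '5B'
  i=5: run of 'E' x 8 -> '8E'
  i=13: run of 'F' x 8 -> '8F'
  i=21: run of 'E' x 4 -> '4E'
  i=25: run of 'F' x 9 -> '9F'
  i=34: run of 'B' x 18 -> '18B'

RLE = 5B8E8F4E9F18B


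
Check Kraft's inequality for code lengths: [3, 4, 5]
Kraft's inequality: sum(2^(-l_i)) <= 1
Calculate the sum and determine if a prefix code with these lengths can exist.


Sum = 2^(-3) + 2^(-4) + 2^(-5)
    = 0.125 + 0.0625 + 0.03125
    = 7/32 = 0.21875
Since 0.21875 <= 1, Kraft's inequality IS satisfied.
A prefix code with these lengths CAN exist.

Kraft sum = 0.21875. Satisfied.


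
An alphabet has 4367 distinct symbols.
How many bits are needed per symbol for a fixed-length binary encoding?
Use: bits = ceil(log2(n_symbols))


log2(4367) = 12.0924
Bracket: 2^12 = 4096 < 4367 <= 2^13 = 8192
So ceil(log2(4367)) = 13

bits = ceil(log2(4367)) = ceil(12.0924) = 13 bits


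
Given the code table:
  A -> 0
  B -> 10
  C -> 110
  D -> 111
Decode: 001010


Decoding:
0 -> A
0 -> A
10 -> B
10 -> B


Result: AABB


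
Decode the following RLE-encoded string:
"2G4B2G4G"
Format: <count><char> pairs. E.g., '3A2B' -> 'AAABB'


Expanding each <count><char> pair:
  2G -> 'GG'
  4B -> 'BBBB'
  2G -> 'GG'
  4G -> 'GGGG'

Decoded = GGBBBBGGGGGG


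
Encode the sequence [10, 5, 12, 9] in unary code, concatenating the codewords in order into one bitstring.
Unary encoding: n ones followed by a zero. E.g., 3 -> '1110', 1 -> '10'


Encode each number as n ones followed by a terminating 0:
  10 -> 11111111110 (11 bits)
  5 -> 111110 (6 bits)
  12 -> 1111111111110 (13 bits)
  9 -> 1111111110 (10 bits)
Total length = 11 + 6 + 13 + 10 = 40 bits.

Unary([10, 5, 12, 9]) = 1111111111011111011111111111101111111110 (40 bits)


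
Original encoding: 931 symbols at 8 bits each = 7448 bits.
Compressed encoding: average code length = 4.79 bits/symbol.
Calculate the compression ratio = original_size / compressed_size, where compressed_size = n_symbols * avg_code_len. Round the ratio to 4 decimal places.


original_size = n_symbols * orig_bits = 931 * 8 = 7448 bits
compressed_size = n_symbols * avg_code_len = 931 * 4.79 = 4459.49 bits
ratio = original_size / compressed_size = 7448 / 4459.49 = 1.6701

Compression ratio = 1.6701


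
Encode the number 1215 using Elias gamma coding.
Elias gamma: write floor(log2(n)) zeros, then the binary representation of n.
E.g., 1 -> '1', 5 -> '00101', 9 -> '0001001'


num_bits = floor(log2(1215)) + 1 = 11
leading_zeros = num_bits - 1 = 10
binary(1215) = 10010111111

Elias gamma(1215) = '0000000000' + '10010111111' = 000000000010010111111 (21 bits)


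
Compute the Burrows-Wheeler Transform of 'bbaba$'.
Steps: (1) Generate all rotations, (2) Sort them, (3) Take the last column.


Rotations (sorted):
  0: $bbaba -> last char: a
  1: a$bbab -> last char: b
  2: aba$bb -> last char: b
  3: ba$bba -> last char: a
  4: baba$b -> last char: b
  5: bbaba$ -> last char: $


BWT = abbab$


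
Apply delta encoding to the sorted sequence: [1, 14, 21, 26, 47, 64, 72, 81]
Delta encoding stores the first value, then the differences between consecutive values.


First value: 1
Deltas:
  14 - 1 = 13
  21 - 14 = 7
  26 - 21 = 5
  47 - 26 = 21
  64 - 47 = 17
  72 - 64 = 8
  81 - 72 = 9


Delta encoded: [1, 13, 7, 5, 21, 17, 8, 9]


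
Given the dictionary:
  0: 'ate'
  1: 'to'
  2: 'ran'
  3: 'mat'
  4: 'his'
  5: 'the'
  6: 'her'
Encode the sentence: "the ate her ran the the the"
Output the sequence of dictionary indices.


Look up each word in the dictionary:
  'the' -> 5
  'ate' -> 0
  'her' -> 6
  'ran' -> 2
  'the' -> 5
  'the' -> 5
  'the' -> 5

Encoded: [5, 0, 6, 2, 5, 5, 5]


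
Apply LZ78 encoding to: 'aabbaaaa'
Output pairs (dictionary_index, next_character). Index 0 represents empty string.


LZ78 encoding steps:
Dictionary: {0: ''}
Step 1: w='' (idx 0), next='a' -> output (0, 'a'), add 'a' as idx 1
Step 2: w='a' (idx 1), next='b' -> output (1, 'b'), add 'ab' as idx 2
Step 3: w='' (idx 0), next='b' -> output (0, 'b'), add 'b' as idx 3
Step 4: w='a' (idx 1), next='a' -> output (1, 'a'), add 'aa' as idx 4
Step 5: w='aa' (idx 4), end of input -> output (4, '')


Encoded: [(0, 'a'), (1, 'b'), (0, 'b'), (1, 'a'), (4, '')]


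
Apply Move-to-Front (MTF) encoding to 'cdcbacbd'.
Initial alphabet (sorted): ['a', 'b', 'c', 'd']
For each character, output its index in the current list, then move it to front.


MTF encoding:
'c': index 2 in ['a', 'b', 'c', 'd'] -> ['c', 'a', 'b', 'd']
'd': index 3 in ['c', 'a', 'b', 'd'] -> ['d', 'c', 'a', 'b']
'c': index 1 in ['d', 'c', 'a', 'b'] -> ['c', 'd', 'a', 'b']
'b': index 3 in ['c', 'd', 'a', 'b'] -> ['b', 'c', 'd', 'a']
'a': index 3 in ['b', 'c', 'd', 'a'] -> ['a', 'b', 'c', 'd']
'c': index 2 in ['a', 'b', 'c', 'd'] -> ['c', 'a', 'b', 'd']
'b': index 2 in ['c', 'a', 'b', 'd'] -> ['b', 'c', 'a', 'd']
'd': index 3 in ['b', 'c', 'a', 'd'] -> ['d', 'b', 'c', 'a']


Output: [2, 3, 1, 3, 3, 2, 2, 3]


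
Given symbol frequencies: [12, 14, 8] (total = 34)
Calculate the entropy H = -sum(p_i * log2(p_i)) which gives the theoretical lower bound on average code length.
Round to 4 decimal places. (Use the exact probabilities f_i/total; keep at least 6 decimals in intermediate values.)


Per-symbol terms -p_i * log2(p_i) with p_i = f_i/34:
  p = 12/34 = 0.352941: log2(p) = -1.502500, -p*log2(p) = 0.530294
  p = 14/34 = 0.411765: log2(p) = -1.280108, -p*log2(p) = 0.527103
  p = 8/34 = 0.235294: log2(p) = -2.087463, -p*log2(p) = 0.491168
H = 0.530294 + 0.527103 + 0.491168 = 1.548565

H = 1.5486 bits/symbol


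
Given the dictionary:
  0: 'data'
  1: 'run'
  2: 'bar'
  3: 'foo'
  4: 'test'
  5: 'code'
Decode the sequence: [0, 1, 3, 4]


Look up each index in the dictionary:
  0 -> 'data'
  1 -> 'run'
  3 -> 'foo'
  4 -> 'test'

Decoded: "data run foo test"


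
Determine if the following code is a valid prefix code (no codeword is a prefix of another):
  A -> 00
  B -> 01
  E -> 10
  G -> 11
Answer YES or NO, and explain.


Checking each pair (does one codeword prefix another?):
  A='00' vs B='01': no prefix
  A='00' vs E='10': no prefix
  A='00' vs G='11': no prefix
  B='01' vs A='00': no prefix
  B='01' vs E='10': no prefix
  B='01' vs G='11': no prefix
  E='10' vs A='00': no prefix
  E='10' vs B='01': no prefix
  E='10' vs G='11': no prefix
  G='11' vs A='00': no prefix
  G='11' vs B='01': no prefix
  G='11' vs E='10': no prefix
No violation found over all pairs.

YES -- this is a valid prefix code. No codeword is a prefix of any other codeword.


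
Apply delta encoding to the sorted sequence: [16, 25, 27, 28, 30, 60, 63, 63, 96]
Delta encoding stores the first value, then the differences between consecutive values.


First value: 16
Deltas:
  25 - 16 = 9
  27 - 25 = 2
  28 - 27 = 1
  30 - 28 = 2
  60 - 30 = 30
  63 - 60 = 3
  63 - 63 = 0
  96 - 63 = 33


Delta encoded: [16, 9, 2, 1, 2, 30, 3, 0, 33]


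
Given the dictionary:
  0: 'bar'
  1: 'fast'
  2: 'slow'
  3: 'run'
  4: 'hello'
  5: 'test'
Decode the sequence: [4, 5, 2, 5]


Look up each index in the dictionary:
  4 -> 'hello'
  5 -> 'test'
  2 -> 'slow'
  5 -> 'test'

Decoded: "hello test slow test"


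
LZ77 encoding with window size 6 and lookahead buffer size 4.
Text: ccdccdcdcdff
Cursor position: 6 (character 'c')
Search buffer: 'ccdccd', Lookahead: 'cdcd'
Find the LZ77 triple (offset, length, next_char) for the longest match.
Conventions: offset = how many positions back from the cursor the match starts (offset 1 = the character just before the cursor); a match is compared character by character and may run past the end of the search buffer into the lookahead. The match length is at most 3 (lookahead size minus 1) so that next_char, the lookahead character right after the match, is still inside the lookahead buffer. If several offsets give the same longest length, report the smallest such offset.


Try each offset into the search buffer:
  offset=1 (pos 5, char 'd'): match length 0
  offset=2 (pos 4, char 'c'): match length 3
  offset=3 (pos 3, char 'c'): match length 1
  offset=4 (pos 2, char 'd'): match length 0
  offset=5 (pos 1, char 'c'): match length 3
  offset=6 (pos 0, char 'c'): match length 1
Longest match has length 3, found at offsets 2, 5; take the smallest, offset 2.
next_char = character at position 6 + 3 = 9 -> 'd'

Best match: offset=2, length=3 (matching 'cdc' starting at position 4)
LZ77 triple: (2, 3, 'd')
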